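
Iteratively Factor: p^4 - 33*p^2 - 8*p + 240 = (p + 4)*(p^3 - 4*p^2 - 17*p + 60) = (p - 5)*(p + 4)*(p^2 + p - 12) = (p - 5)*(p + 4)^2*(p - 3)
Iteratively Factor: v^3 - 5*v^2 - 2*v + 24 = (v - 4)*(v^2 - v - 6) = (v - 4)*(v - 3)*(v + 2)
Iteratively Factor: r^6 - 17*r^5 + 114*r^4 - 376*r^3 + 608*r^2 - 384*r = (r - 2)*(r^5 - 15*r^4 + 84*r^3 - 208*r^2 + 192*r) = (r - 4)*(r - 2)*(r^4 - 11*r^3 + 40*r^2 - 48*r) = r*(r - 4)*(r - 2)*(r^3 - 11*r^2 + 40*r - 48) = r*(r - 4)^2*(r - 2)*(r^2 - 7*r + 12) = r*(r - 4)^3*(r - 2)*(r - 3)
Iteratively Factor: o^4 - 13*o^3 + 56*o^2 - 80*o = (o - 5)*(o^3 - 8*o^2 + 16*o) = o*(o - 5)*(o^2 - 8*o + 16) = o*(o - 5)*(o - 4)*(o - 4)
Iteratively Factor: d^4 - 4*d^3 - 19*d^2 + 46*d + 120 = (d - 5)*(d^3 + d^2 - 14*d - 24) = (d - 5)*(d + 2)*(d^2 - d - 12) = (d - 5)*(d - 4)*(d + 2)*(d + 3)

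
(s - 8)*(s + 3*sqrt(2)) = s^2 - 8*s + 3*sqrt(2)*s - 24*sqrt(2)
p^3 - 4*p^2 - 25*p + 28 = (p - 7)*(p - 1)*(p + 4)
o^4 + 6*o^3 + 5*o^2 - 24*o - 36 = (o - 2)*(o + 2)*(o + 3)^2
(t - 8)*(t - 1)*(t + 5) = t^3 - 4*t^2 - 37*t + 40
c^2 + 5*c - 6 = (c - 1)*(c + 6)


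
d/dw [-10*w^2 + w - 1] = 1 - 20*w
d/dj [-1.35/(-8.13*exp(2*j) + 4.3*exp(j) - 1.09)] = (5.805 - 21.951*exp(j))*exp(j)/(8.13*exp(2*j) - 4.3*exp(j) + 1.09)^2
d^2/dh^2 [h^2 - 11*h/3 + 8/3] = 2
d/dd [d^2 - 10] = 2*d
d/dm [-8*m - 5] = -8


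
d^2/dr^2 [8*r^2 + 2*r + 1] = 16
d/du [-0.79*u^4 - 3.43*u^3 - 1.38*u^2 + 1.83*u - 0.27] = -3.16*u^3 - 10.29*u^2 - 2.76*u + 1.83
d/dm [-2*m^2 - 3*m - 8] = -4*m - 3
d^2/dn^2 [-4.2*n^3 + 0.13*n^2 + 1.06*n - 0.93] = 0.26 - 25.2*n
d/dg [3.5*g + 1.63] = 3.50000000000000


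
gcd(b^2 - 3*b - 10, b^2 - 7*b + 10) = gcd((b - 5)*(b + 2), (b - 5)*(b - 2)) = b - 5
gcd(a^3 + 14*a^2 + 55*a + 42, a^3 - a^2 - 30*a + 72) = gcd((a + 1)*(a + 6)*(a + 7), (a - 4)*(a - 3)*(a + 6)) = a + 6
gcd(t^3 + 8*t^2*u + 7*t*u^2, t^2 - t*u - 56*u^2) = t + 7*u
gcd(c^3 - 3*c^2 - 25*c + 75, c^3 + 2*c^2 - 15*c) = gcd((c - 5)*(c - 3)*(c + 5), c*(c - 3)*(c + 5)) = c^2 + 2*c - 15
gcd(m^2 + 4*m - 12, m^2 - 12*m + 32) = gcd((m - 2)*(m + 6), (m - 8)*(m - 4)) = 1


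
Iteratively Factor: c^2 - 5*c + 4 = (c - 1)*(c - 4)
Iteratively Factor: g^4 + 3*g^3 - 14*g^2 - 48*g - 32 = (g - 4)*(g^3 + 7*g^2 + 14*g + 8) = (g - 4)*(g + 4)*(g^2 + 3*g + 2) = (g - 4)*(g + 2)*(g + 4)*(g + 1)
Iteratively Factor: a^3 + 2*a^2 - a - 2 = (a - 1)*(a^2 + 3*a + 2) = (a - 1)*(a + 2)*(a + 1)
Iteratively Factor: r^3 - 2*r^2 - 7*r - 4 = (r + 1)*(r^2 - 3*r - 4) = (r + 1)^2*(r - 4)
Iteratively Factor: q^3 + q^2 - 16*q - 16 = (q + 1)*(q^2 - 16) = (q + 1)*(q + 4)*(q - 4)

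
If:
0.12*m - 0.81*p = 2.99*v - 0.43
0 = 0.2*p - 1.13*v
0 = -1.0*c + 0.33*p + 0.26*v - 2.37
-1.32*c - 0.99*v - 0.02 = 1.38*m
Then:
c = -2.18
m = 2.01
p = 0.50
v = 0.09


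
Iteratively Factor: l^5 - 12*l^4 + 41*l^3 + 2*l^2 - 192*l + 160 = (l - 4)*(l^4 - 8*l^3 + 9*l^2 + 38*l - 40) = (l - 4)*(l - 1)*(l^3 - 7*l^2 + 2*l + 40) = (l - 5)*(l - 4)*(l - 1)*(l^2 - 2*l - 8) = (l - 5)*(l - 4)^2*(l - 1)*(l + 2)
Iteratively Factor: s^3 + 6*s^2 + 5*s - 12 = (s + 3)*(s^2 + 3*s - 4) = (s - 1)*(s + 3)*(s + 4)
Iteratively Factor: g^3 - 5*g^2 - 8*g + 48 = (g - 4)*(g^2 - g - 12) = (g - 4)*(g + 3)*(g - 4)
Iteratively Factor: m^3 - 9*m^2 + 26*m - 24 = (m - 3)*(m^2 - 6*m + 8) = (m - 3)*(m - 2)*(m - 4)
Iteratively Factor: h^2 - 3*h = (h - 3)*(h)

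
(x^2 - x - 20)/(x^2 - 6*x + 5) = (x + 4)/(x - 1)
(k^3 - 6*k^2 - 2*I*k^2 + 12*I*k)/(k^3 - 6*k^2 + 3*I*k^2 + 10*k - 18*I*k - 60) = k/(k + 5*I)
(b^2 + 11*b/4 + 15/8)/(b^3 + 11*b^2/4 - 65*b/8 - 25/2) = (2*b + 3)/(2*b^2 + 3*b - 20)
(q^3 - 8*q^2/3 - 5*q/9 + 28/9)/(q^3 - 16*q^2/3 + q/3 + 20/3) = (q - 7/3)/(q - 5)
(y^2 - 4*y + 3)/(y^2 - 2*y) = (y^2 - 4*y + 3)/(y*(y - 2))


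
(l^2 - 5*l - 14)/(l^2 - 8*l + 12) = (l^2 - 5*l - 14)/(l^2 - 8*l + 12)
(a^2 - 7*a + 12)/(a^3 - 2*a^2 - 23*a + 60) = 1/(a + 5)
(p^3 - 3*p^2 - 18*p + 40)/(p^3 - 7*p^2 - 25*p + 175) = (p^2 + 2*p - 8)/(p^2 - 2*p - 35)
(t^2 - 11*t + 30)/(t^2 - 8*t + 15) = (t - 6)/(t - 3)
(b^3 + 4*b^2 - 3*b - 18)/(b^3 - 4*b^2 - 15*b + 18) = (b^2 + b - 6)/(b^2 - 7*b + 6)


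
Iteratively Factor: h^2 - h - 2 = (h + 1)*(h - 2)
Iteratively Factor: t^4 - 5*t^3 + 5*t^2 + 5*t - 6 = (t + 1)*(t^3 - 6*t^2 + 11*t - 6) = (t - 2)*(t + 1)*(t^2 - 4*t + 3) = (t - 2)*(t - 1)*(t + 1)*(t - 3)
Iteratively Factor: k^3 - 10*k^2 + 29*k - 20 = (k - 1)*(k^2 - 9*k + 20) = (k - 4)*(k - 1)*(k - 5)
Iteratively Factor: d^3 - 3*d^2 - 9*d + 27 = (d - 3)*(d^2 - 9) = (d - 3)*(d + 3)*(d - 3)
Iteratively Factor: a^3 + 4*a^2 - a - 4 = (a + 1)*(a^2 + 3*a - 4) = (a + 1)*(a + 4)*(a - 1)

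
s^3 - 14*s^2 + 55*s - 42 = (s - 7)*(s - 6)*(s - 1)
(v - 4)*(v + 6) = v^2 + 2*v - 24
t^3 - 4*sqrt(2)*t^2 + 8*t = t*(t - 2*sqrt(2))^2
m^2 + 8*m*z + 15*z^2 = (m + 3*z)*(m + 5*z)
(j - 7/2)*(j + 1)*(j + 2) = j^3 - j^2/2 - 17*j/2 - 7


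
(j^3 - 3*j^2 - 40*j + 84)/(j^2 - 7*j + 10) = (j^2 - j - 42)/(j - 5)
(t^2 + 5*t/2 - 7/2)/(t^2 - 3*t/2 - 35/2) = (t - 1)/(t - 5)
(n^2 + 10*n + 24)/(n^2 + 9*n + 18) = (n + 4)/(n + 3)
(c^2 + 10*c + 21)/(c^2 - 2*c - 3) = (c^2 + 10*c + 21)/(c^2 - 2*c - 3)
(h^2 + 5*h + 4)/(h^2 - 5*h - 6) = (h + 4)/(h - 6)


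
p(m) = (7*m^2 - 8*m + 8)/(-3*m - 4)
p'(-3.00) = 1.40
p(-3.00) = 19.00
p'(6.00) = -2.14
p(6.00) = -9.64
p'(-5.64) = -1.77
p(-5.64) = 21.35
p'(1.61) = -1.14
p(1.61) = -1.50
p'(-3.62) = -0.35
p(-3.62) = 18.76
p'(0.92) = -0.29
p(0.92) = -0.97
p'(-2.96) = 1.59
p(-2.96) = 19.06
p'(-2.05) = 17.86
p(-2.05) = 25.03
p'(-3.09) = 1.03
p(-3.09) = 18.89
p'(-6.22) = -1.90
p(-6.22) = 22.41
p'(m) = (14*m - 8)/(-3*m - 4) + 3*(7*m^2 - 8*m + 8)/(-3*m - 4)^2 = 7*(-3*m^2 - 8*m + 8)/(9*m^2 + 24*m + 16)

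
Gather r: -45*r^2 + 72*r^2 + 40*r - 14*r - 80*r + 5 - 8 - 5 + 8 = 27*r^2 - 54*r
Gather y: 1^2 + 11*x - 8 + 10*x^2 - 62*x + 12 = 10*x^2 - 51*x + 5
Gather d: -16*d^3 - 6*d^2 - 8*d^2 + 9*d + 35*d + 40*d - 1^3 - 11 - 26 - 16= -16*d^3 - 14*d^2 + 84*d - 54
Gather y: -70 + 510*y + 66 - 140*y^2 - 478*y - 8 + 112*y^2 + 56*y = -28*y^2 + 88*y - 12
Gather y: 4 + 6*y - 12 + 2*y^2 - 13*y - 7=2*y^2 - 7*y - 15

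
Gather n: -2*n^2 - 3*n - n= -2*n^2 - 4*n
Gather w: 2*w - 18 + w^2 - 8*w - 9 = w^2 - 6*w - 27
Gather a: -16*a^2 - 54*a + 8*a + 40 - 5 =-16*a^2 - 46*a + 35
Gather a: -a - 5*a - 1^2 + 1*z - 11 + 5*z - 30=-6*a + 6*z - 42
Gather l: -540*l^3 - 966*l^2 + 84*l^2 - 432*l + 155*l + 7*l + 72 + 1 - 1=-540*l^3 - 882*l^2 - 270*l + 72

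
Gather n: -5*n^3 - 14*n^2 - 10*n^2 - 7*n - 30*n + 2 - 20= -5*n^3 - 24*n^2 - 37*n - 18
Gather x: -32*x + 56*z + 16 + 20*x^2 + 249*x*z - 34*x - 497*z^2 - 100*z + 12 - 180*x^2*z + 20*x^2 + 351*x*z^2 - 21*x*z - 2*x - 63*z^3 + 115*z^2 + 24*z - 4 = x^2*(40 - 180*z) + x*(351*z^2 + 228*z - 68) - 63*z^3 - 382*z^2 - 20*z + 24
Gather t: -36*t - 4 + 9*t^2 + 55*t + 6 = 9*t^2 + 19*t + 2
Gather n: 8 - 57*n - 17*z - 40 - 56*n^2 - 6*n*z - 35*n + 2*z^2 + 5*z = -56*n^2 + n*(-6*z - 92) + 2*z^2 - 12*z - 32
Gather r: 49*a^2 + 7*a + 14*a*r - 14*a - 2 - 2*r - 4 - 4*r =49*a^2 - 7*a + r*(14*a - 6) - 6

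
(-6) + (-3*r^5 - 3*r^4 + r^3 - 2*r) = -3*r^5 - 3*r^4 + r^3 - 2*r - 6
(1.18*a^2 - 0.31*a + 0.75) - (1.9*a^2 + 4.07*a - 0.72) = -0.72*a^2 - 4.38*a + 1.47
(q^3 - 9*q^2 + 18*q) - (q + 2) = q^3 - 9*q^2 + 17*q - 2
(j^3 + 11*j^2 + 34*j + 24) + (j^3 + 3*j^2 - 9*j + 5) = 2*j^3 + 14*j^2 + 25*j + 29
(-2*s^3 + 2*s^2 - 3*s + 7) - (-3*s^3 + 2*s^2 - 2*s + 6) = s^3 - s + 1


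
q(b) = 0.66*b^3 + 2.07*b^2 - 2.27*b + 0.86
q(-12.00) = -814.30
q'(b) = 1.98*b^2 + 4.14*b - 2.27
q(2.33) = 15.16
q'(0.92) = 3.21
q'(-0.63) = -4.09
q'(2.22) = 16.68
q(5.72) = 179.12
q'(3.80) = 42.05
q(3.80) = 58.34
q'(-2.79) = 1.59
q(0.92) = 1.04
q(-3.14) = 7.96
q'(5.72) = 86.19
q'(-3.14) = 4.25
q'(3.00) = 27.97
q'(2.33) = 18.13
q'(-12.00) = 233.17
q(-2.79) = 8.97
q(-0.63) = 2.95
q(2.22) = 13.24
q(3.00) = 30.50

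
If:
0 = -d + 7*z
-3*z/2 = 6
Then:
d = -28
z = -4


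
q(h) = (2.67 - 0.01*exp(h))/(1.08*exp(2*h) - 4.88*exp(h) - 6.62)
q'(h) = (2.67 - 0.01*exp(h))*(-2.16*exp(2*h) + 4.88*exp(h))/(1.08*exp(2*h) - 4.88*exp(h) - 6.62)^2 - 0.01*exp(h)/(1.08*exp(2*h) - 4.88*exp(h) - 6.62) = (0.0108*exp(2*h) - 5.7672*exp(h) + 13.0958)*exp(h)/(1.1664*exp(4*h) - 10.5408*exp(3*h) + 9.5152*exp(2*h) + 64.6112*exp(h) + 43.8244)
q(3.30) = 0.00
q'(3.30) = -0.01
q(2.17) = 0.08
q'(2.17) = -0.29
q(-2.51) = -0.38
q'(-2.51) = 0.02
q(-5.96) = -0.40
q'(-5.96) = 0.00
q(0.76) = -0.22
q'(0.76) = 0.01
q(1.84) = 0.48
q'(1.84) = -4.79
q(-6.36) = -0.40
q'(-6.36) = 0.00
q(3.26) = 0.00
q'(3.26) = -0.01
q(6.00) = 0.00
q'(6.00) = 0.00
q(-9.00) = -0.40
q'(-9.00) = 0.00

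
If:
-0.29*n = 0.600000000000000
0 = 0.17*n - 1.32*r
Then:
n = -2.07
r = -0.27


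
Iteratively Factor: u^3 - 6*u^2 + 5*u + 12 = (u - 3)*(u^2 - 3*u - 4) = (u - 3)*(u + 1)*(u - 4)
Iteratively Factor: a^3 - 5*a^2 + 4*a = (a)*(a^2 - 5*a + 4) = a*(a - 4)*(a - 1)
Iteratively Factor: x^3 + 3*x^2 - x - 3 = (x + 1)*(x^2 + 2*x - 3) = (x - 1)*(x + 1)*(x + 3)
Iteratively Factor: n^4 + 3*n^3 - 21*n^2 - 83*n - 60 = (n + 4)*(n^3 - n^2 - 17*n - 15) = (n - 5)*(n + 4)*(n^2 + 4*n + 3) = (n - 5)*(n + 1)*(n + 4)*(n + 3)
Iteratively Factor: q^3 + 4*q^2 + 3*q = (q + 3)*(q^2 + q) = (q + 1)*(q + 3)*(q)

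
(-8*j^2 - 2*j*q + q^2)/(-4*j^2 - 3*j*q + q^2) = (2*j + q)/(j + q)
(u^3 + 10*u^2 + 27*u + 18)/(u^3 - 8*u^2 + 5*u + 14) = (u^2 + 9*u + 18)/(u^2 - 9*u + 14)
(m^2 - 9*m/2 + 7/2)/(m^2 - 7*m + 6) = (m - 7/2)/(m - 6)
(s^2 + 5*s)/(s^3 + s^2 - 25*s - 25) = s/(s^2 - 4*s - 5)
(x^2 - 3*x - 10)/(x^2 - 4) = (x - 5)/(x - 2)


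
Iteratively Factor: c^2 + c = (c)*(c + 1)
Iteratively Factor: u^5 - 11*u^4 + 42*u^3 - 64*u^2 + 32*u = (u - 1)*(u^4 - 10*u^3 + 32*u^2 - 32*u) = u*(u - 1)*(u^3 - 10*u^2 + 32*u - 32) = u*(u - 4)*(u - 1)*(u^2 - 6*u + 8) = u*(u - 4)*(u - 2)*(u - 1)*(u - 4)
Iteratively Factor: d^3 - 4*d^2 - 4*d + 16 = (d - 2)*(d^2 - 2*d - 8) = (d - 4)*(d - 2)*(d + 2)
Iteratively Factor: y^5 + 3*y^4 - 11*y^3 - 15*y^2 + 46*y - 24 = (y - 1)*(y^4 + 4*y^3 - 7*y^2 - 22*y + 24) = (y - 2)*(y - 1)*(y^3 + 6*y^2 + 5*y - 12) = (y - 2)*(y - 1)^2*(y^2 + 7*y + 12) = (y - 2)*(y - 1)^2*(y + 3)*(y + 4)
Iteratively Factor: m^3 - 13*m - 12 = (m - 4)*(m^2 + 4*m + 3) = (m - 4)*(m + 1)*(m + 3)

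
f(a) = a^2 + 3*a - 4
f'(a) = 2*a + 3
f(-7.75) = 32.81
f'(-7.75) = -12.50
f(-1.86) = -6.12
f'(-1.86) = -0.72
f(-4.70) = 3.99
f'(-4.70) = -6.40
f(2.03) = 6.21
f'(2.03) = 7.06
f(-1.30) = -6.21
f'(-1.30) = 0.40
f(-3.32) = -2.94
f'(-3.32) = -3.64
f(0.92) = -0.39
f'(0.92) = 4.84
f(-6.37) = 17.47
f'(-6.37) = -9.74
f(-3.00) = -4.00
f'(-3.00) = -3.00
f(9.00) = 104.00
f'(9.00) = 21.00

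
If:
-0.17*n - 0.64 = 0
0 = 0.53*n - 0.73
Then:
No Solution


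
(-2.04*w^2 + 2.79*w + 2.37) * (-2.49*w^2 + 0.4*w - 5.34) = 5.0796*w^4 - 7.7631*w^3 + 6.1083*w^2 - 13.9506*w - 12.6558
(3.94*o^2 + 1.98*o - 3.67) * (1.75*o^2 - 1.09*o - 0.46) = 6.895*o^4 - 0.8296*o^3 - 10.3931*o^2 + 3.0895*o + 1.6882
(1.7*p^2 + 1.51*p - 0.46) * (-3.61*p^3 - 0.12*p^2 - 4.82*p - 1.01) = -6.137*p^5 - 5.6551*p^4 - 6.7146*p^3 - 8.94*p^2 + 0.6921*p + 0.4646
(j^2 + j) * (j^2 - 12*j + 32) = j^4 - 11*j^3 + 20*j^2 + 32*j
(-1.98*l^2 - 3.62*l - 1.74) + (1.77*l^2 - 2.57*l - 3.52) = -0.21*l^2 - 6.19*l - 5.26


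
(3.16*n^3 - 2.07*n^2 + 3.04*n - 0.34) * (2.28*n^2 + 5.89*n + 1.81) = 7.2048*n^5 + 13.8928*n^4 + 0.458500000000003*n^3 + 13.3837*n^2 + 3.4998*n - 0.6154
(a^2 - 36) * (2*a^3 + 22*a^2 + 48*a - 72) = 2*a^5 + 22*a^4 - 24*a^3 - 864*a^2 - 1728*a + 2592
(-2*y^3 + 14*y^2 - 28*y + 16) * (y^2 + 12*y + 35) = -2*y^5 - 10*y^4 + 70*y^3 + 170*y^2 - 788*y + 560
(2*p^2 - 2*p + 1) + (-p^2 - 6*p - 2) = p^2 - 8*p - 1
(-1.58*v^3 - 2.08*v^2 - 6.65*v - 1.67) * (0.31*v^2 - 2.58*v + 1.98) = -0.4898*v^5 + 3.4316*v^4 + 0.176500000000001*v^3 + 12.5209*v^2 - 8.8584*v - 3.3066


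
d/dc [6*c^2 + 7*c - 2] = 12*c + 7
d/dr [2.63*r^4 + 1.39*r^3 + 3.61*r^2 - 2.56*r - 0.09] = 10.52*r^3 + 4.17*r^2 + 7.22*r - 2.56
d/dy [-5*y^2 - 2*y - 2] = -10*y - 2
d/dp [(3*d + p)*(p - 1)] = 3*d + 2*p - 1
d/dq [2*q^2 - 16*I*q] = 4*q - 16*I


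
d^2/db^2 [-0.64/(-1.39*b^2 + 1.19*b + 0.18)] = (2.473088*b^2 - 2.117248*b - 0.64*(2.78*b - 1.19)*(5.56*b - 2.38) - 0.320256)/(-1.39*b^2 + 1.19*b + 0.18)^3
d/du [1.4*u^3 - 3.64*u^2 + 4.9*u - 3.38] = 4.2*u^2 - 7.28*u + 4.9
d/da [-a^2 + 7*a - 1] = 7 - 2*a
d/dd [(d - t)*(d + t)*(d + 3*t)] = 3*d^2 + 6*d*t - t^2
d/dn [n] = 1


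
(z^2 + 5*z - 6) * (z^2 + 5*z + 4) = z^4 + 10*z^3 + 23*z^2 - 10*z - 24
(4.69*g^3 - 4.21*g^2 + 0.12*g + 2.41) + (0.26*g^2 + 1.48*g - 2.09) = 4.69*g^3 - 3.95*g^2 + 1.6*g + 0.32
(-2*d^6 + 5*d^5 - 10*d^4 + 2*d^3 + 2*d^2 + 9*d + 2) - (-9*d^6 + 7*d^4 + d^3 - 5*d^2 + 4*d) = 7*d^6 + 5*d^5 - 17*d^4 + d^3 + 7*d^2 + 5*d + 2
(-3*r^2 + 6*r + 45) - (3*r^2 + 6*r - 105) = 150 - 6*r^2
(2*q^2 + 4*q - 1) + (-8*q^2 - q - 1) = -6*q^2 + 3*q - 2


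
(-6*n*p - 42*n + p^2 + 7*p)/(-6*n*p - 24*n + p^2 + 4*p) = (p + 7)/(p + 4)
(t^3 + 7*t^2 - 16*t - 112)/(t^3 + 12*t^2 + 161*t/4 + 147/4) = 4*(t^2 - 16)/(4*t^2 + 20*t + 21)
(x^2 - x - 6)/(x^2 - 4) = (x - 3)/(x - 2)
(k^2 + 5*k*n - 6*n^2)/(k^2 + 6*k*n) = (k - n)/k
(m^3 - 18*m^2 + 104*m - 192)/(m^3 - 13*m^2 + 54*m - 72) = (m - 8)/(m - 3)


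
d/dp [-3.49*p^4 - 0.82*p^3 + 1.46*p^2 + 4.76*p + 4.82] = -13.96*p^3 - 2.46*p^2 + 2.92*p + 4.76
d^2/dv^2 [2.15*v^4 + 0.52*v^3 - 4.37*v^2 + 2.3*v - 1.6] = 25.8*v^2 + 3.12*v - 8.74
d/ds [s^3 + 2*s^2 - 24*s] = 3*s^2 + 4*s - 24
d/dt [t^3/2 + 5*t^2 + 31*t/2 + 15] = 3*t^2/2 + 10*t + 31/2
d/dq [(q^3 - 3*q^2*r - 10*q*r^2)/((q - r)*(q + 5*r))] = (q^4 + 8*q^3*r - 17*q^2*r^2 + 30*q*r^3 + 50*r^4)/(q^4 + 8*q^3*r + 6*q^2*r^2 - 40*q*r^3 + 25*r^4)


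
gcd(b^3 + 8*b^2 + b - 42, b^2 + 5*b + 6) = b + 3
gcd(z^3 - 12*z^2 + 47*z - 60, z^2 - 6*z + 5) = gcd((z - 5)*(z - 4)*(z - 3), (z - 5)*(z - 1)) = z - 5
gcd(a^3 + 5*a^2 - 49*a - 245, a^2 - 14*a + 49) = a - 7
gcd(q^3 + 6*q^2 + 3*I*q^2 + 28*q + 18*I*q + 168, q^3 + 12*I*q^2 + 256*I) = q - 4*I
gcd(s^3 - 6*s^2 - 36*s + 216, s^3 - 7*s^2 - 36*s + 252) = s^2 - 36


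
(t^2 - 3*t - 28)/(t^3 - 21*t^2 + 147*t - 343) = (t + 4)/(t^2 - 14*t + 49)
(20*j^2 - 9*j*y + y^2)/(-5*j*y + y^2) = (-4*j + y)/y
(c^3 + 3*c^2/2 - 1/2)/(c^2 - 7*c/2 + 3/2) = (c^2 + 2*c + 1)/(c - 3)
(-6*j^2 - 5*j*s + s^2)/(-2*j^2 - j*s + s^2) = (-6*j + s)/(-2*j + s)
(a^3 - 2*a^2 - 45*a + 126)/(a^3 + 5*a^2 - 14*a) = (a^2 - 9*a + 18)/(a*(a - 2))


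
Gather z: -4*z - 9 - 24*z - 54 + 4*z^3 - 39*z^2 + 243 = 4*z^3 - 39*z^2 - 28*z + 180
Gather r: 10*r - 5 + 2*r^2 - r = 2*r^2 + 9*r - 5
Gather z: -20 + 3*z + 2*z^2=2*z^2 + 3*z - 20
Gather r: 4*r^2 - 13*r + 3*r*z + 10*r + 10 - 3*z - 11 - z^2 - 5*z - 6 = 4*r^2 + r*(3*z - 3) - z^2 - 8*z - 7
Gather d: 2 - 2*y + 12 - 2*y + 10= 24 - 4*y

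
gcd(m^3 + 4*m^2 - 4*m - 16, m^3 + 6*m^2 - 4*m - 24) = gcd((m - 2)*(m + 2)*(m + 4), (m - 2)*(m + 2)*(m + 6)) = m^2 - 4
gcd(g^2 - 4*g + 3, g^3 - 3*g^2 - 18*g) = 1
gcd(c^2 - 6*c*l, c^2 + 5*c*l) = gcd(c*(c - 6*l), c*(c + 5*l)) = c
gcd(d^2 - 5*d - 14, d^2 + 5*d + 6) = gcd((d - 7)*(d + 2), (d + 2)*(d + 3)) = d + 2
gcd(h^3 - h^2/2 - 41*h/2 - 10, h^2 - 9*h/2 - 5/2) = h^2 - 9*h/2 - 5/2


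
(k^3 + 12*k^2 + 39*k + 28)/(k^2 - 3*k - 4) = (k^2 + 11*k + 28)/(k - 4)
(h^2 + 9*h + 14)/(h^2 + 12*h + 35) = (h + 2)/(h + 5)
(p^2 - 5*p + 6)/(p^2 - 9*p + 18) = (p - 2)/(p - 6)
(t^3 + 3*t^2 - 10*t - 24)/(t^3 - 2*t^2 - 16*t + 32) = (t^2 - t - 6)/(t^2 - 6*t + 8)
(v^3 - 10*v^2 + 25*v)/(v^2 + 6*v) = (v^2 - 10*v + 25)/(v + 6)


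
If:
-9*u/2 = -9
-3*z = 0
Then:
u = 2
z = 0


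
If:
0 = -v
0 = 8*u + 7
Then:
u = -7/8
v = 0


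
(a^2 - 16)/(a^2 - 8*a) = (a^2 - 16)/(a*(a - 8))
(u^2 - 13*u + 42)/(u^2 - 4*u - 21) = (u - 6)/(u + 3)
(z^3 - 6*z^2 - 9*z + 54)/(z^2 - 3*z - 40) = (-z^3 + 6*z^2 + 9*z - 54)/(-z^2 + 3*z + 40)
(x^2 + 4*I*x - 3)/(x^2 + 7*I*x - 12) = (x + I)/(x + 4*I)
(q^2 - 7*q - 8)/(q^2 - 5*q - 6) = (q - 8)/(q - 6)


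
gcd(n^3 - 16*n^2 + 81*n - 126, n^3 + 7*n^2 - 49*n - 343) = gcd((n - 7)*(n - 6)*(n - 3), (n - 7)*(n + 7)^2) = n - 7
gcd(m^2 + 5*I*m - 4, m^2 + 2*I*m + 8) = m + 4*I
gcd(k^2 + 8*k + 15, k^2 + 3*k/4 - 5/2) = 1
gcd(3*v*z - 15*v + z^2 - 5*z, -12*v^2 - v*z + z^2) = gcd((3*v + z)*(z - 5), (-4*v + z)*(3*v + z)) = 3*v + z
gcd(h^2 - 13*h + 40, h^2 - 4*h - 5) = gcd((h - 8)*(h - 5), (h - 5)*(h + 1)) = h - 5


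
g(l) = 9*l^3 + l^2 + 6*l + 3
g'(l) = 27*l^2 + 2*l + 6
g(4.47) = 853.63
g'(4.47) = 554.42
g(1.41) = 38.68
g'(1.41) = 62.50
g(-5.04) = -1154.05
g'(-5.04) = 681.76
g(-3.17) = -292.67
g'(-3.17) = 270.98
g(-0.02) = 2.88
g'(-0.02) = 5.97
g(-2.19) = -99.88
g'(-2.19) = 131.11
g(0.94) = 17.00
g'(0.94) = 31.74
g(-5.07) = -1174.63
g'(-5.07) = 689.89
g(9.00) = 6699.00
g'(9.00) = 2211.00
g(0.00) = 3.00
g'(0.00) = 6.00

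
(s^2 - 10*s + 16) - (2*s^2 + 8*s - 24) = -s^2 - 18*s + 40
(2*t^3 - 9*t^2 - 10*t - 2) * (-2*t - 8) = -4*t^4 + 2*t^3 + 92*t^2 + 84*t + 16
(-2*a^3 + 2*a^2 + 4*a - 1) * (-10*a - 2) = 20*a^4 - 16*a^3 - 44*a^2 + 2*a + 2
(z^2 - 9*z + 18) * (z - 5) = z^3 - 14*z^2 + 63*z - 90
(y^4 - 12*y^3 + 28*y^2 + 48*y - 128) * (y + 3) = y^5 - 9*y^4 - 8*y^3 + 132*y^2 + 16*y - 384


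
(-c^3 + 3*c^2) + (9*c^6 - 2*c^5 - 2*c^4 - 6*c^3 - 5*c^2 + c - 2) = 9*c^6 - 2*c^5 - 2*c^4 - 7*c^3 - 2*c^2 + c - 2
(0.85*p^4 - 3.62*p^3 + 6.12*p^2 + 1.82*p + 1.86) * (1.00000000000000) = 0.85*p^4 - 3.62*p^3 + 6.12*p^2 + 1.82*p + 1.86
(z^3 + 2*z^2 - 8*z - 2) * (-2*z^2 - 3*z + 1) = -2*z^5 - 7*z^4 + 11*z^3 + 30*z^2 - 2*z - 2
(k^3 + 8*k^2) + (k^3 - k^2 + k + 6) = 2*k^3 + 7*k^2 + k + 6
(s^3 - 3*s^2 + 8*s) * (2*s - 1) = 2*s^4 - 7*s^3 + 19*s^2 - 8*s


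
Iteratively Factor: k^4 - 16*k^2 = (k + 4)*(k^3 - 4*k^2) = k*(k + 4)*(k^2 - 4*k) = k^2*(k + 4)*(k - 4)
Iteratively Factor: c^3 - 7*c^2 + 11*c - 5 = (c - 1)*(c^2 - 6*c + 5) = (c - 1)^2*(c - 5)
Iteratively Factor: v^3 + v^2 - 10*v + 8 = (v - 1)*(v^2 + 2*v - 8) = (v - 2)*(v - 1)*(v + 4)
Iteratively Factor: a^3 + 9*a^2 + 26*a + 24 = (a + 3)*(a^2 + 6*a + 8) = (a + 2)*(a + 3)*(a + 4)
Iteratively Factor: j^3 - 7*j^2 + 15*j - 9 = (j - 3)*(j^2 - 4*j + 3) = (j - 3)*(j - 1)*(j - 3)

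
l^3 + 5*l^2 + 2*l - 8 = (l - 1)*(l + 2)*(l + 4)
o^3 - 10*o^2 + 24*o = o*(o - 6)*(o - 4)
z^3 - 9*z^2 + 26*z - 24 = (z - 4)*(z - 3)*(z - 2)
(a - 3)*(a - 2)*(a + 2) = a^3 - 3*a^2 - 4*a + 12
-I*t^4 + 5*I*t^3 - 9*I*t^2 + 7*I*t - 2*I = (t - 2)*(t - 1)^2*(-I*t + I)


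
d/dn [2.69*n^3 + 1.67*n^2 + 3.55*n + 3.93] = 8.07*n^2 + 3.34*n + 3.55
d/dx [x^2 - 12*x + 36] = 2*x - 12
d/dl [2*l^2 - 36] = 4*l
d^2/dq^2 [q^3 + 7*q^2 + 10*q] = 6*q + 14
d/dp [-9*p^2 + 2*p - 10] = 2 - 18*p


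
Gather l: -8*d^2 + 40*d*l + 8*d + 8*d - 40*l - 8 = -8*d^2 + 16*d + l*(40*d - 40) - 8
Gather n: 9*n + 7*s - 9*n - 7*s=0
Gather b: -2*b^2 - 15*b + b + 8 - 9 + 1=-2*b^2 - 14*b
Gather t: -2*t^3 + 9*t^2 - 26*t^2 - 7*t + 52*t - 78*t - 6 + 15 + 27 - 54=-2*t^3 - 17*t^2 - 33*t - 18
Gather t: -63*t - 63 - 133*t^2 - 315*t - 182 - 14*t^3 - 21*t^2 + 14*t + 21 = -14*t^3 - 154*t^2 - 364*t - 224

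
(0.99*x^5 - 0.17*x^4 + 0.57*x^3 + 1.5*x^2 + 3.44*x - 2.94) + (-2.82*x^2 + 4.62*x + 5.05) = 0.99*x^5 - 0.17*x^4 + 0.57*x^3 - 1.32*x^2 + 8.06*x + 2.11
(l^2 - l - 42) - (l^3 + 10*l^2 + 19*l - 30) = -l^3 - 9*l^2 - 20*l - 12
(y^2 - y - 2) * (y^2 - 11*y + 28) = y^4 - 12*y^3 + 37*y^2 - 6*y - 56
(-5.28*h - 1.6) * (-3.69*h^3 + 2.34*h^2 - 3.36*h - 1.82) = 19.4832*h^4 - 6.4512*h^3 + 13.9968*h^2 + 14.9856*h + 2.912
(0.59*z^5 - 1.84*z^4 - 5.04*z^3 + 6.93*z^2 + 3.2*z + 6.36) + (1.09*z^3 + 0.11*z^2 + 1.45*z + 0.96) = 0.59*z^5 - 1.84*z^4 - 3.95*z^3 + 7.04*z^2 + 4.65*z + 7.32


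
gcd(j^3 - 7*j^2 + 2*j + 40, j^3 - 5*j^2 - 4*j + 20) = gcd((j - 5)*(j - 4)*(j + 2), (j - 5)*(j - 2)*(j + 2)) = j^2 - 3*j - 10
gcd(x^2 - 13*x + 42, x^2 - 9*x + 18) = x - 6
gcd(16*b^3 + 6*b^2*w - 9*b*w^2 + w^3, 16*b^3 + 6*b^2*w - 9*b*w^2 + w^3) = 16*b^3 + 6*b^2*w - 9*b*w^2 + w^3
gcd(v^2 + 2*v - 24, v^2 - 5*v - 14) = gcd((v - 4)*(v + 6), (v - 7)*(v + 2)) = 1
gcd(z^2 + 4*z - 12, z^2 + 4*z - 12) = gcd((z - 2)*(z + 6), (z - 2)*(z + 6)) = z^2 + 4*z - 12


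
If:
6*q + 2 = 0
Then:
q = -1/3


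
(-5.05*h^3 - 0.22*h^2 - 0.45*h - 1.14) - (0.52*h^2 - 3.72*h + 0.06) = -5.05*h^3 - 0.74*h^2 + 3.27*h - 1.2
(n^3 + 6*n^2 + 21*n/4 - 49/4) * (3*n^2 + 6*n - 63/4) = 3*n^5 + 24*n^4 + 36*n^3 - 399*n^2/4 - 2499*n/16 + 3087/16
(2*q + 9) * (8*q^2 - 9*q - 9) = 16*q^3 + 54*q^2 - 99*q - 81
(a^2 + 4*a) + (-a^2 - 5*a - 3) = -a - 3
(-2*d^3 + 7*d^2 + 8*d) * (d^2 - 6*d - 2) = -2*d^5 + 19*d^4 - 30*d^3 - 62*d^2 - 16*d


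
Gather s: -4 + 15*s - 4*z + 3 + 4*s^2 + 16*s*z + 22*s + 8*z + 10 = 4*s^2 + s*(16*z + 37) + 4*z + 9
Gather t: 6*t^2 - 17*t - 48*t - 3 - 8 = 6*t^2 - 65*t - 11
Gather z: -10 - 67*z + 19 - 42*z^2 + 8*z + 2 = -42*z^2 - 59*z + 11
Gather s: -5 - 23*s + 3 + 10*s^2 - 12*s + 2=10*s^2 - 35*s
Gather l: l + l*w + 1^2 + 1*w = l*(w + 1) + w + 1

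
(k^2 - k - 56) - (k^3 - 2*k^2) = -k^3 + 3*k^2 - k - 56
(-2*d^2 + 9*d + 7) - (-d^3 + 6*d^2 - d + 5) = d^3 - 8*d^2 + 10*d + 2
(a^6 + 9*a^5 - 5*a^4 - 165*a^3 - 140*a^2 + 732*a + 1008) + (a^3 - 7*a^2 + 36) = a^6 + 9*a^5 - 5*a^4 - 164*a^3 - 147*a^2 + 732*a + 1044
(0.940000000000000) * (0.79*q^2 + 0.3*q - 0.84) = 0.7426*q^2 + 0.282*q - 0.7896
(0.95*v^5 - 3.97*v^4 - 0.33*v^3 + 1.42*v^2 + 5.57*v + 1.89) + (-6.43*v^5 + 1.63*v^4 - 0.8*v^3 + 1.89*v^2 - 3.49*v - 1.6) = -5.48*v^5 - 2.34*v^4 - 1.13*v^3 + 3.31*v^2 + 2.08*v + 0.29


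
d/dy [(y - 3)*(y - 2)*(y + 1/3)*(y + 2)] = 4*y^3 - 8*y^2 - 10*y + 32/3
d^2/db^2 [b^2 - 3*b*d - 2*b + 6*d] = 2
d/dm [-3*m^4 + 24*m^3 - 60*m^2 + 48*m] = -12*m^3 + 72*m^2 - 120*m + 48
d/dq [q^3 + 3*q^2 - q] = 3*q^2 + 6*q - 1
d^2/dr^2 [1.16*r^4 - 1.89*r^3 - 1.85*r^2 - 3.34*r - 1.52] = 13.92*r^2 - 11.34*r - 3.7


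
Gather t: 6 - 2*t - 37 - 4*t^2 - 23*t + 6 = -4*t^2 - 25*t - 25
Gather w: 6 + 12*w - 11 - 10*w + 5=2*w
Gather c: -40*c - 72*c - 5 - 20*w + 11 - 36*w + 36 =-112*c - 56*w + 42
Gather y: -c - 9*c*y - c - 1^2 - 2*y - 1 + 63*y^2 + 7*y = -2*c + 63*y^2 + y*(5 - 9*c) - 2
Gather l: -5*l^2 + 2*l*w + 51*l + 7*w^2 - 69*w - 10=-5*l^2 + l*(2*w + 51) + 7*w^2 - 69*w - 10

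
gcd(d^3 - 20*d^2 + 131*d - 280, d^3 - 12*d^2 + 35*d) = d^2 - 12*d + 35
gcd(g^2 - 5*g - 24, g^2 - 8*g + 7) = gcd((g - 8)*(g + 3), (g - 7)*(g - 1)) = 1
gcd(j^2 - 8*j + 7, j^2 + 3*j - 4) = j - 1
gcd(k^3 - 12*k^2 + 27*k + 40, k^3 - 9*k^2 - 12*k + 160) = k^2 - 13*k + 40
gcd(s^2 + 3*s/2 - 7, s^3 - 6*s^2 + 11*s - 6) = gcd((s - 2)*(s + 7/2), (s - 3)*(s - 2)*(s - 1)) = s - 2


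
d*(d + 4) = d^2 + 4*d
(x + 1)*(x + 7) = x^2 + 8*x + 7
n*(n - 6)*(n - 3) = n^3 - 9*n^2 + 18*n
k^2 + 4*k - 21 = (k - 3)*(k + 7)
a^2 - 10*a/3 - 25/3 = (a - 5)*(a + 5/3)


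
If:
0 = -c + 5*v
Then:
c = 5*v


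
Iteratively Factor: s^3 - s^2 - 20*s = (s - 5)*(s^2 + 4*s) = s*(s - 5)*(s + 4)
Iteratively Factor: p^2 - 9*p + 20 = (p - 4)*(p - 5)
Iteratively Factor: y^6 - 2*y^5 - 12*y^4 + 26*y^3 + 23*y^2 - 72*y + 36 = (y - 1)*(y^5 - y^4 - 13*y^3 + 13*y^2 + 36*y - 36) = (y - 2)*(y - 1)*(y^4 + y^3 - 11*y^2 - 9*y + 18) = (y - 2)*(y - 1)^2*(y^3 + 2*y^2 - 9*y - 18) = (y - 2)*(y - 1)^2*(y + 3)*(y^2 - y - 6) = (y - 2)*(y - 1)^2*(y + 2)*(y + 3)*(y - 3)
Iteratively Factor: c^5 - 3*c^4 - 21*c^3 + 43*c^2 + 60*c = (c - 3)*(c^4 - 21*c^2 - 20*c) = (c - 5)*(c - 3)*(c^3 + 5*c^2 + 4*c) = (c - 5)*(c - 3)*(c + 1)*(c^2 + 4*c) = (c - 5)*(c - 3)*(c + 1)*(c + 4)*(c)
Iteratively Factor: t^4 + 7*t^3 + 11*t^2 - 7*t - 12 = (t + 4)*(t^3 + 3*t^2 - t - 3) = (t + 1)*(t + 4)*(t^2 + 2*t - 3) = (t + 1)*(t + 3)*(t + 4)*(t - 1)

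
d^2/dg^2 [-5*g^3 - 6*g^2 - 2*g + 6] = -30*g - 12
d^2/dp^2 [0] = 0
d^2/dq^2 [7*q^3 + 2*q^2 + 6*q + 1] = 42*q + 4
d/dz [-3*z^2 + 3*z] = 3 - 6*z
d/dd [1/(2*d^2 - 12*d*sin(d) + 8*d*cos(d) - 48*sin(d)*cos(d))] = (2*d*sin(d) + 3*d*cos(d) - d + 3*sin(d) - 2*cos(d) + 12*cos(2*d))/((d - 6*sin(d))^2*(d + 4*cos(d))^2)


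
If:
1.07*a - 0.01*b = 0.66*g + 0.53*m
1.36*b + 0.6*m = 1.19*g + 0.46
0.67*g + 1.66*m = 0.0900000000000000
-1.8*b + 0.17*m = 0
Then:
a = -0.09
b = 0.02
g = -0.28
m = 0.17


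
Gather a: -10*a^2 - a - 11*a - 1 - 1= -10*a^2 - 12*a - 2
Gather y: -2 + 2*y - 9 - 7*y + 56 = 45 - 5*y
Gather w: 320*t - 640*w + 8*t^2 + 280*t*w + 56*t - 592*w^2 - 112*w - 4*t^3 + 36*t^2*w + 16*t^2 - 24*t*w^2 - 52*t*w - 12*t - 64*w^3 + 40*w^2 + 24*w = -4*t^3 + 24*t^2 + 364*t - 64*w^3 + w^2*(-24*t - 552) + w*(36*t^2 + 228*t - 728)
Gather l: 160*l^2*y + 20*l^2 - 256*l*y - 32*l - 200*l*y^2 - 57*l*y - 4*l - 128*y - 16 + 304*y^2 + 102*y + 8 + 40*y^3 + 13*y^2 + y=l^2*(160*y + 20) + l*(-200*y^2 - 313*y - 36) + 40*y^3 + 317*y^2 - 25*y - 8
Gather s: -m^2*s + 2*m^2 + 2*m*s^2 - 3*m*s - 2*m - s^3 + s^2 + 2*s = 2*m^2 - 2*m - s^3 + s^2*(2*m + 1) + s*(-m^2 - 3*m + 2)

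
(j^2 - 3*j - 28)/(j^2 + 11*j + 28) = (j - 7)/(j + 7)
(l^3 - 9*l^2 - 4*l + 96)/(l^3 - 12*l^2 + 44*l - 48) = (l^2 - 5*l - 24)/(l^2 - 8*l + 12)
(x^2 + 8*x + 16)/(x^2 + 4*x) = (x + 4)/x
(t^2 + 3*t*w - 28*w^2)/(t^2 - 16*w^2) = (t + 7*w)/(t + 4*w)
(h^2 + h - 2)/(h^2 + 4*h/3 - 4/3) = 3*(h - 1)/(3*h - 2)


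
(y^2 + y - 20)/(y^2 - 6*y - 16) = (-y^2 - y + 20)/(-y^2 + 6*y + 16)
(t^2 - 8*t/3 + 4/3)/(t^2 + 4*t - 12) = (t - 2/3)/(t + 6)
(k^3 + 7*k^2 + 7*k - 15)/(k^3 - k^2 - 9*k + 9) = (k + 5)/(k - 3)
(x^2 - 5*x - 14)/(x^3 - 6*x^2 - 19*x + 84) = (x + 2)/(x^2 + x - 12)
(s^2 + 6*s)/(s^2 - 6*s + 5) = s*(s + 6)/(s^2 - 6*s + 5)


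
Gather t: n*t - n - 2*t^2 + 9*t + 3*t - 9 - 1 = -n - 2*t^2 + t*(n + 12) - 10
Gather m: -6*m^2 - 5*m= -6*m^2 - 5*m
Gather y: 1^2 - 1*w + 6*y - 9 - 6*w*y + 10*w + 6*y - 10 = 9*w + y*(12 - 6*w) - 18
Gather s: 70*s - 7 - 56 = 70*s - 63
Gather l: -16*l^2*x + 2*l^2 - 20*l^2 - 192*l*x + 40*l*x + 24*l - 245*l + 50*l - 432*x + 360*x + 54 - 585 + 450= l^2*(-16*x - 18) + l*(-152*x - 171) - 72*x - 81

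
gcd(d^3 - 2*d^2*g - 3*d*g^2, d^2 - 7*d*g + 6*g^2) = 1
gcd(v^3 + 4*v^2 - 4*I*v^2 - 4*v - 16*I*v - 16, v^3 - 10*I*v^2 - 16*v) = v - 2*I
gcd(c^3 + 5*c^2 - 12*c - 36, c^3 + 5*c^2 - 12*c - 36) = c^3 + 5*c^2 - 12*c - 36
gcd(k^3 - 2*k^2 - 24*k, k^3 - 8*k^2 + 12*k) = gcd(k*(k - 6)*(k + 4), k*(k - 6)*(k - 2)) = k^2 - 6*k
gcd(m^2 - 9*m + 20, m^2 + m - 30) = m - 5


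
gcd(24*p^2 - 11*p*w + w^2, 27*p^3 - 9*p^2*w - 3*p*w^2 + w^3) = 3*p - w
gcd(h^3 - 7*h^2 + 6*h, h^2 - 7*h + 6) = h^2 - 7*h + 6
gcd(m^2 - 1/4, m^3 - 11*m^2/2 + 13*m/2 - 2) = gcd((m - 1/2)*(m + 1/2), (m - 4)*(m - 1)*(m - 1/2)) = m - 1/2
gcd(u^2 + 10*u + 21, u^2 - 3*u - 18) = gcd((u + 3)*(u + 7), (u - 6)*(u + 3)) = u + 3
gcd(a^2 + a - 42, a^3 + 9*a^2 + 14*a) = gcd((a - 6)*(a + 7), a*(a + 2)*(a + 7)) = a + 7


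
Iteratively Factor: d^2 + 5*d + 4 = (d + 1)*(d + 4)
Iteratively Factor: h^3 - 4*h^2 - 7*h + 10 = (h - 1)*(h^2 - 3*h - 10) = (h - 1)*(h + 2)*(h - 5)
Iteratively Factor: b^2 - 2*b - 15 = (b + 3)*(b - 5)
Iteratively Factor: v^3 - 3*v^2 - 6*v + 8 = (v - 1)*(v^2 - 2*v - 8) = (v - 4)*(v - 1)*(v + 2)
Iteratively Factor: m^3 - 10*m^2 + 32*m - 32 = (m - 2)*(m^2 - 8*m + 16) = (m - 4)*(m - 2)*(m - 4)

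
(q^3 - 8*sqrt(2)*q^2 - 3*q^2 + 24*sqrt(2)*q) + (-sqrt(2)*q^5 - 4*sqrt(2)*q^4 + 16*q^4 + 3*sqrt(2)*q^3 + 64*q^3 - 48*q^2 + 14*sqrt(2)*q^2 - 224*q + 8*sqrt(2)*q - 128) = -sqrt(2)*q^5 - 4*sqrt(2)*q^4 + 16*q^4 + 3*sqrt(2)*q^3 + 65*q^3 - 51*q^2 + 6*sqrt(2)*q^2 - 224*q + 32*sqrt(2)*q - 128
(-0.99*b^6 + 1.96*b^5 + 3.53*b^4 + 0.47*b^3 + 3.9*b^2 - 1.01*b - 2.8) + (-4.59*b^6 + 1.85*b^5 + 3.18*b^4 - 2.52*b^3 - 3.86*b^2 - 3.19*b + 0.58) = -5.58*b^6 + 3.81*b^5 + 6.71*b^4 - 2.05*b^3 + 0.04*b^2 - 4.2*b - 2.22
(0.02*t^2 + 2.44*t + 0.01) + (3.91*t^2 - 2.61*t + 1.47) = 3.93*t^2 - 0.17*t + 1.48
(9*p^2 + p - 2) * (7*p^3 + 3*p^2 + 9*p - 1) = 63*p^5 + 34*p^4 + 70*p^3 - 6*p^2 - 19*p + 2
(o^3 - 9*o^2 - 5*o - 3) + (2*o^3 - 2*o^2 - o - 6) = 3*o^3 - 11*o^2 - 6*o - 9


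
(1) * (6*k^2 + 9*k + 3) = 6*k^2 + 9*k + 3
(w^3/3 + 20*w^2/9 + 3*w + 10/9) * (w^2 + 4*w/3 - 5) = w^5/3 + 8*w^4/3 + 116*w^3/27 - 6*w^2 - 365*w/27 - 50/9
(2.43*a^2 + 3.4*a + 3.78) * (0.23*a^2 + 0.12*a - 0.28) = 0.5589*a^4 + 1.0736*a^3 + 0.597*a^2 - 0.4984*a - 1.0584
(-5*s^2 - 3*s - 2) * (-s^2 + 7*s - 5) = 5*s^4 - 32*s^3 + 6*s^2 + s + 10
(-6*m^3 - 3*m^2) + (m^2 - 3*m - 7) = -6*m^3 - 2*m^2 - 3*m - 7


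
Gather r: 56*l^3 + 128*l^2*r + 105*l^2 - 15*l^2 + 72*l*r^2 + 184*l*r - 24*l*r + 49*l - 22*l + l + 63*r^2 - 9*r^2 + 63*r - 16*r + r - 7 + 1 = 56*l^3 + 90*l^2 + 28*l + r^2*(72*l + 54) + r*(128*l^2 + 160*l + 48) - 6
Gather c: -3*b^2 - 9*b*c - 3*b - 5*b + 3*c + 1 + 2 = -3*b^2 - 8*b + c*(3 - 9*b) + 3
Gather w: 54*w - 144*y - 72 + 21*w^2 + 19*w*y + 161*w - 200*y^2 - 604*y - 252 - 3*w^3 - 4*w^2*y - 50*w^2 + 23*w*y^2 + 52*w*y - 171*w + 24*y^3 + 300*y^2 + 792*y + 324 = -3*w^3 + w^2*(-4*y - 29) + w*(23*y^2 + 71*y + 44) + 24*y^3 + 100*y^2 + 44*y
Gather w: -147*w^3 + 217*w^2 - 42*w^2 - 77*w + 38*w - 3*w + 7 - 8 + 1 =-147*w^3 + 175*w^2 - 42*w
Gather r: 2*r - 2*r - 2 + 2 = 0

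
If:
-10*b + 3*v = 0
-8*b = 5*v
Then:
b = 0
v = 0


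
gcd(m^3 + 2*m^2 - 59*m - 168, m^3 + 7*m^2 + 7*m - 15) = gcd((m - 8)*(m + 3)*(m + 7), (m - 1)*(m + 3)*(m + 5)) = m + 3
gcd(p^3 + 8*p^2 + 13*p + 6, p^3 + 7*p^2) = 1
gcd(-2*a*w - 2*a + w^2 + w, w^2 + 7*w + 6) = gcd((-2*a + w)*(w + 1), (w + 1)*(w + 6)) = w + 1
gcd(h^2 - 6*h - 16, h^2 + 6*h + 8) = h + 2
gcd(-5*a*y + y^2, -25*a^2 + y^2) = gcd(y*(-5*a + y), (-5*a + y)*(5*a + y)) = -5*a + y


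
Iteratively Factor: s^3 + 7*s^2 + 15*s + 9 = (s + 3)*(s^2 + 4*s + 3) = (s + 3)^2*(s + 1)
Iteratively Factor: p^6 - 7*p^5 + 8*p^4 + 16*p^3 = (p)*(p^5 - 7*p^4 + 8*p^3 + 16*p^2) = p*(p - 4)*(p^4 - 3*p^3 - 4*p^2) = p^2*(p - 4)*(p^3 - 3*p^2 - 4*p) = p^2*(p - 4)^2*(p^2 + p) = p^2*(p - 4)^2*(p + 1)*(p)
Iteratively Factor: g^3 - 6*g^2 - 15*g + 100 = (g + 4)*(g^2 - 10*g + 25) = (g - 5)*(g + 4)*(g - 5)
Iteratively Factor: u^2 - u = (u)*(u - 1)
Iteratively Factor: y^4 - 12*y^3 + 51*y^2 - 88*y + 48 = (y - 3)*(y^3 - 9*y^2 + 24*y - 16) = (y - 4)*(y - 3)*(y^2 - 5*y + 4) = (y - 4)*(y - 3)*(y - 1)*(y - 4)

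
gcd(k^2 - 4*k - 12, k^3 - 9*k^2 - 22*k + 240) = k - 6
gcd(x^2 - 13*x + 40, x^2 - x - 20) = x - 5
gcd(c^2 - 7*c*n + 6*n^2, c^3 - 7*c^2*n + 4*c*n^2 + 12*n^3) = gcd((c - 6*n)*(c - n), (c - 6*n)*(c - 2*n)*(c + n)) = c - 6*n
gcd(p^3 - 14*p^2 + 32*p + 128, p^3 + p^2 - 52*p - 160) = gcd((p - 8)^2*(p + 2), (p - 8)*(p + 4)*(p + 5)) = p - 8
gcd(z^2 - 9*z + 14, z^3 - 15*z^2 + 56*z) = z - 7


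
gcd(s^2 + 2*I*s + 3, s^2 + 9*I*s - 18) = s + 3*I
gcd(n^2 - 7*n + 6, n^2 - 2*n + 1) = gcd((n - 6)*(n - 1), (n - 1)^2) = n - 1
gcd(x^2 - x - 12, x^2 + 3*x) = x + 3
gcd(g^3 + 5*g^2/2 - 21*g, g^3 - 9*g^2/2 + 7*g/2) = g^2 - 7*g/2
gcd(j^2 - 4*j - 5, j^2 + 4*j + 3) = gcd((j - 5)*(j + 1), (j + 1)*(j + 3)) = j + 1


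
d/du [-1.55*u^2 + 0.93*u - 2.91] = 0.93 - 3.1*u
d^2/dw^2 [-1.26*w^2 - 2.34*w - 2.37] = -2.52000000000000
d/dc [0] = 0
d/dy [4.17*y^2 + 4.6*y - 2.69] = 8.34*y + 4.6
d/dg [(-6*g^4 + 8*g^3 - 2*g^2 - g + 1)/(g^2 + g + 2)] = (-12*g^5 - 10*g^4 - 32*g^3 + 47*g^2 - 10*g - 3)/(g^4 + 2*g^3 + 5*g^2 + 4*g + 4)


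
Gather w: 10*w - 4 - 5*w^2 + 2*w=-5*w^2 + 12*w - 4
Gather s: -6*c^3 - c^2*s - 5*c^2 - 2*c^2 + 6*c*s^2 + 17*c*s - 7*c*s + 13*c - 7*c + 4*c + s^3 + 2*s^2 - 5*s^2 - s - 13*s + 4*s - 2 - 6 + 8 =-6*c^3 - 7*c^2 + 10*c + s^3 + s^2*(6*c - 3) + s*(-c^2 + 10*c - 10)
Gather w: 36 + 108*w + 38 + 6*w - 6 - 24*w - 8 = 90*w + 60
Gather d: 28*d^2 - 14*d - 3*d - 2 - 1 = 28*d^2 - 17*d - 3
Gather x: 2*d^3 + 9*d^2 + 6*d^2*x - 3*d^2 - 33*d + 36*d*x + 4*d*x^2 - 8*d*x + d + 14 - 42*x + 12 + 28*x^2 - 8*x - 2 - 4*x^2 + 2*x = 2*d^3 + 6*d^2 - 32*d + x^2*(4*d + 24) + x*(6*d^2 + 28*d - 48) + 24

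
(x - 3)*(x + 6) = x^2 + 3*x - 18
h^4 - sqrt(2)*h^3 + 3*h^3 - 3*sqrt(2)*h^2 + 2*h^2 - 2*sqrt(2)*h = h*(h + 1)*(h + 2)*(h - sqrt(2))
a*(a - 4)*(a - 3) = a^3 - 7*a^2 + 12*a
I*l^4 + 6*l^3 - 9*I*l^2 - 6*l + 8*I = (l + 1)*(l - 4*I)*(l - 2*I)*(I*l - I)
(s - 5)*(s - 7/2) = s^2 - 17*s/2 + 35/2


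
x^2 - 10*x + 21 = (x - 7)*(x - 3)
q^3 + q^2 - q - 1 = (q - 1)*(q + 1)^2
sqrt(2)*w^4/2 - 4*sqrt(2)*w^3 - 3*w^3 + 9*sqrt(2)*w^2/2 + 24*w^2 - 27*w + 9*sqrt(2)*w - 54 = (w - 6)*(w - 3)*(w - 3*sqrt(2))*(sqrt(2)*w/2 + sqrt(2)/2)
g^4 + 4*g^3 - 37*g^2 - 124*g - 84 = (g - 6)*(g + 1)*(g + 2)*(g + 7)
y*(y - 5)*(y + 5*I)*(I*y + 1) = I*y^4 - 4*y^3 - 5*I*y^3 + 20*y^2 + 5*I*y^2 - 25*I*y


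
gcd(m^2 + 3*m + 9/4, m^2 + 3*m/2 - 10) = 1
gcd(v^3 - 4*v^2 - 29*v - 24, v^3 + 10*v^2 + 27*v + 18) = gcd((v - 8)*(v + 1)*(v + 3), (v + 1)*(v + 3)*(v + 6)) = v^2 + 4*v + 3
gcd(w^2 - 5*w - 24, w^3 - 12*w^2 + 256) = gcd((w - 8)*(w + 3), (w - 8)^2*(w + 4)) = w - 8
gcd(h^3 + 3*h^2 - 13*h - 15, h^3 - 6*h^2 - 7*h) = h + 1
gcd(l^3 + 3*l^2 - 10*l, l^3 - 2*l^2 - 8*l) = l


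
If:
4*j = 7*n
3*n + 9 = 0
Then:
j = -21/4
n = -3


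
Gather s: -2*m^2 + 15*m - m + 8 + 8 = -2*m^2 + 14*m + 16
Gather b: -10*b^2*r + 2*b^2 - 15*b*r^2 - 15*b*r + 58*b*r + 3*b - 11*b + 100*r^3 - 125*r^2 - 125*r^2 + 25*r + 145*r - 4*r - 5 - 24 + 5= b^2*(2 - 10*r) + b*(-15*r^2 + 43*r - 8) + 100*r^3 - 250*r^2 + 166*r - 24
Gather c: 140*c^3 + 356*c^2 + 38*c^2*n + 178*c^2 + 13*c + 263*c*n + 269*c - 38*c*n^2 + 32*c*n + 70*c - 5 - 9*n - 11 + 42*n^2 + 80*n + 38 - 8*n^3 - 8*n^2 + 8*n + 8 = 140*c^3 + c^2*(38*n + 534) + c*(-38*n^2 + 295*n + 352) - 8*n^3 + 34*n^2 + 79*n + 30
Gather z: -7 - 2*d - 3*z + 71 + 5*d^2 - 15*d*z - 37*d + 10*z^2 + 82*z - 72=5*d^2 - 39*d + 10*z^2 + z*(79 - 15*d) - 8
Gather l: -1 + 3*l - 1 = 3*l - 2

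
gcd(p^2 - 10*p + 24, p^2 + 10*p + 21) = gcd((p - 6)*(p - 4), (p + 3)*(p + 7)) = 1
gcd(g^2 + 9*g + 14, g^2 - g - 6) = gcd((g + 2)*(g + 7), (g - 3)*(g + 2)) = g + 2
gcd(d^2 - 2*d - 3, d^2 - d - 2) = d + 1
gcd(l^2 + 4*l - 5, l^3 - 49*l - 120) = l + 5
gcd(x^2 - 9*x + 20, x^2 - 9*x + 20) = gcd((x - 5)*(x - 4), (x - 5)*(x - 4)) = x^2 - 9*x + 20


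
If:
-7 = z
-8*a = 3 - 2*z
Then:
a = -17/8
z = -7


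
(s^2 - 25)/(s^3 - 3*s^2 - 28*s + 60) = (s - 5)/(s^2 - 8*s + 12)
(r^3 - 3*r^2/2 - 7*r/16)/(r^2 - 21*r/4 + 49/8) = r*(4*r + 1)/(2*(2*r - 7))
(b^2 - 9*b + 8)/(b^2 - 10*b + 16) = (b - 1)/(b - 2)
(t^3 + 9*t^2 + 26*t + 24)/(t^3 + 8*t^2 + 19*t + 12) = (t + 2)/(t + 1)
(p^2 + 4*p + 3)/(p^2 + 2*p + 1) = (p + 3)/(p + 1)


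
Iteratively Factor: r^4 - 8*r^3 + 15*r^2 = (r)*(r^3 - 8*r^2 + 15*r) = r*(r - 5)*(r^2 - 3*r) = r*(r - 5)*(r - 3)*(r)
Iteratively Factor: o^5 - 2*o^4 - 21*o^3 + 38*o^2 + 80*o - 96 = (o + 4)*(o^4 - 6*o^3 + 3*o^2 + 26*o - 24) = (o - 3)*(o + 4)*(o^3 - 3*o^2 - 6*o + 8) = (o - 3)*(o + 2)*(o + 4)*(o^2 - 5*o + 4) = (o - 3)*(o - 1)*(o + 2)*(o + 4)*(o - 4)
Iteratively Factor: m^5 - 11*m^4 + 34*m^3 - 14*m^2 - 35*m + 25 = (m + 1)*(m^4 - 12*m^3 + 46*m^2 - 60*m + 25) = (m - 1)*(m + 1)*(m^3 - 11*m^2 + 35*m - 25) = (m - 1)^2*(m + 1)*(m^2 - 10*m + 25) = (m - 5)*(m - 1)^2*(m + 1)*(m - 5)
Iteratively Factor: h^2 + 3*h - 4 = (h - 1)*(h + 4)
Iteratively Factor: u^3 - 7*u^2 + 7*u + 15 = (u - 3)*(u^2 - 4*u - 5) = (u - 3)*(u + 1)*(u - 5)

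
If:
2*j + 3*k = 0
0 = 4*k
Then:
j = 0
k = 0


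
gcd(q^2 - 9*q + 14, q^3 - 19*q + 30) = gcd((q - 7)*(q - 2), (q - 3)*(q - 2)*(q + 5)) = q - 2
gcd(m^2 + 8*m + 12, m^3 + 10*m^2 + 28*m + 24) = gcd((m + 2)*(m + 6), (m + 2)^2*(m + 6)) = m^2 + 8*m + 12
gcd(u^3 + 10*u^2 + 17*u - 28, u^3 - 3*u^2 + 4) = 1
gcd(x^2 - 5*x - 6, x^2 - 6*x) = x - 6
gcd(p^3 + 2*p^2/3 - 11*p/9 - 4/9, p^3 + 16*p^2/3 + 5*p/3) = p + 1/3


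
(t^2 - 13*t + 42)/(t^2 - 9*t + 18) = (t - 7)/(t - 3)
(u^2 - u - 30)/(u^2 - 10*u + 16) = (u^2 - u - 30)/(u^2 - 10*u + 16)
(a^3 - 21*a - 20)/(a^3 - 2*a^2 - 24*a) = (a^2 - 4*a - 5)/(a*(a - 6))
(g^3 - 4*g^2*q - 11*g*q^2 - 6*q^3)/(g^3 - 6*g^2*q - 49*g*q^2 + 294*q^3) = (-g^2 - 2*g*q - q^2)/(-g^2 + 49*q^2)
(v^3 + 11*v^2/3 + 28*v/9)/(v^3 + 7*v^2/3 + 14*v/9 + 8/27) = 3*v*(3*v + 7)/(9*v^2 + 9*v + 2)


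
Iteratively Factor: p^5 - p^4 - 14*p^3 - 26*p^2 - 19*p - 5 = (p + 1)*(p^4 - 2*p^3 - 12*p^2 - 14*p - 5) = (p - 5)*(p + 1)*(p^3 + 3*p^2 + 3*p + 1) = (p - 5)*(p + 1)^2*(p^2 + 2*p + 1) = (p - 5)*(p + 1)^3*(p + 1)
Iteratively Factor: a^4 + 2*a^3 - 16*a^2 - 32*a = (a + 4)*(a^3 - 2*a^2 - 8*a) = (a + 2)*(a + 4)*(a^2 - 4*a) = (a - 4)*(a + 2)*(a + 4)*(a)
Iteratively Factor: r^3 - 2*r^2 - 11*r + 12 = (r - 1)*(r^2 - r - 12) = (r - 4)*(r - 1)*(r + 3)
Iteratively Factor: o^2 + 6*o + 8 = (o + 2)*(o + 4)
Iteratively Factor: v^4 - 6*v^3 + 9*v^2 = (v)*(v^3 - 6*v^2 + 9*v) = v^2*(v^2 - 6*v + 9) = v^2*(v - 3)*(v - 3)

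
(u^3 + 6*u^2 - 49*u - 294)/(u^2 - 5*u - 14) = (u^2 + 13*u + 42)/(u + 2)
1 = 1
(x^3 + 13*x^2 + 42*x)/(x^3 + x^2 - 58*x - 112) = x*(x + 6)/(x^2 - 6*x - 16)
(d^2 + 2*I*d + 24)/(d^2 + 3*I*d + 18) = (d - 4*I)/(d - 3*I)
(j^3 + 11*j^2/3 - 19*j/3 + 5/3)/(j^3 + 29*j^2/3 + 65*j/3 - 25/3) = (j - 1)/(j + 5)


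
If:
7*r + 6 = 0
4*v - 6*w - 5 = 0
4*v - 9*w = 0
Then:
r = -6/7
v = 15/4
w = 5/3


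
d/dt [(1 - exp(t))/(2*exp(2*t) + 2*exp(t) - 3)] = (2*exp(2*t) - 4*exp(t) + 1)*exp(t)/(4*exp(4*t) + 8*exp(3*t) - 8*exp(2*t) - 12*exp(t) + 9)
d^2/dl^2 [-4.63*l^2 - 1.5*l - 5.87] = -9.26000000000000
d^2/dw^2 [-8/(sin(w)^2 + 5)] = 16*(2*sin(w)^4 - 13*sin(w)^2 + 5)/(sin(w)^2 + 5)^3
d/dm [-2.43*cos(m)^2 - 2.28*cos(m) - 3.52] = (4.86*cos(m) + 2.28)*sin(m)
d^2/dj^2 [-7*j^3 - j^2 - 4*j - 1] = -42*j - 2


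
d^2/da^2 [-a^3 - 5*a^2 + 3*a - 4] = -6*a - 10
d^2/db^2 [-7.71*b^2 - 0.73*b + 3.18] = -15.4200000000000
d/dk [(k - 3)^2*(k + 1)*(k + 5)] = 4*k^3 - 44*k + 24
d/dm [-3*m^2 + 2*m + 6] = 2 - 6*m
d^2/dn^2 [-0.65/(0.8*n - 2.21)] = -0.832/(0.8*n - 2.21)^3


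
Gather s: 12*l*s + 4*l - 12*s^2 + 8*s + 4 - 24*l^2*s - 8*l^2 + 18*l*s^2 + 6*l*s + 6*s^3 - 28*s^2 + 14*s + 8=-8*l^2 + 4*l + 6*s^3 + s^2*(18*l - 40) + s*(-24*l^2 + 18*l + 22) + 12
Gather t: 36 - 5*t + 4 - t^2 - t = -t^2 - 6*t + 40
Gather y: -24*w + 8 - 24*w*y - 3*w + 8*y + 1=-27*w + y*(8 - 24*w) + 9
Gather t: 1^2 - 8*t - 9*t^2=-9*t^2 - 8*t + 1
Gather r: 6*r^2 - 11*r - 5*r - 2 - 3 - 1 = 6*r^2 - 16*r - 6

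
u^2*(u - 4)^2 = u^4 - 8*u^3 + 16*u^2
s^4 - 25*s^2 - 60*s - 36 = (s - 6)*(s + 1)*(s + 2)*(s + 3)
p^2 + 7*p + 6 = (p + 1)*(p + 6)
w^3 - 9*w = w*(w - 3)*(w + 3)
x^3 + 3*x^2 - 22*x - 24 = (x - 4)*(x + 1)*(x + 6)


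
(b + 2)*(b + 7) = b^2 + 9*b + 14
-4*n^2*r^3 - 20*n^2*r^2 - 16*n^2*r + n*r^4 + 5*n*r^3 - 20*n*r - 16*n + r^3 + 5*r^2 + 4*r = (-4*n + r)*(r + 1)*(r + 4)*(n*r + 1)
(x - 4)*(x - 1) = x^2 - 5*x + 4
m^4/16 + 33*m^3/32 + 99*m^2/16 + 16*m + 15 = (m/4 + 1)^2*(m + 5/2)*(m + 6)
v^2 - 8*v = v*(v - 8)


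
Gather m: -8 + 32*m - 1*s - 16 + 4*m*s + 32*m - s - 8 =m*(4*s + 64) - 2*s - 32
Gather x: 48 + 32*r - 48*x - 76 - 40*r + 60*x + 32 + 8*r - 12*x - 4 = 0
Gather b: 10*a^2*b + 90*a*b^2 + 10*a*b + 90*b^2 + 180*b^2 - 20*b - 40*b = b^2*(90*a + 270) + b*(10*a^2 + 10*a - 60)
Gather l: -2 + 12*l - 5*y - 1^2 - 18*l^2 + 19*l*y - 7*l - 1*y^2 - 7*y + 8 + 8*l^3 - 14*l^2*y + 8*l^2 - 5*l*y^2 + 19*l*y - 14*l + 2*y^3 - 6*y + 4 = 8*l^3 + l^2*(-14*y - 10) + l*(-5*y^2 + 38*y - 9) + 2*y^3 - y^2 - 18*y + 9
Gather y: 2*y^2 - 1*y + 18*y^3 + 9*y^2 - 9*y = 18*y^3 + 11*y^2 - 10*y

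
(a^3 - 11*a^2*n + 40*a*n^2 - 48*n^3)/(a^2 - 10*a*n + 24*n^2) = (a^2 - 7*a*n + 12*n^2)/(a - 6*n)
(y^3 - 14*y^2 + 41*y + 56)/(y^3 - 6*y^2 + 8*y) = (y^3 - 14*y^2 + 41*y + 56)/(y*(y^2 - 6*y + 8))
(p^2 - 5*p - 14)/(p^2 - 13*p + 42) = (p + 2)/(p - 6)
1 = 1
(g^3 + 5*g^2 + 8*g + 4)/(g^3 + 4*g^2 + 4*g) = (g + 1)/g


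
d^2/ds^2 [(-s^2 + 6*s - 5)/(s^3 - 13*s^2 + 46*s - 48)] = 2*(-s^6 + 18*s^5 - 126*s^4 + 324*s^3 + 375*s^2 - 2982*s + 3484)/(s^9 - 39*s^8 + 645*s^7 - 5929*s^6 + 33414*s^5 - 120108*s^4 + 276472*s^3 - 394560*s^2 + 317952*s - 110592)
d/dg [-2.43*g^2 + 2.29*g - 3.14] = 2.29 - 4.86*g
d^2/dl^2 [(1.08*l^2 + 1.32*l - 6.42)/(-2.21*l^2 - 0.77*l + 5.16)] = (-9.218352*l^3 + 114.240204*l^2 - 24.767028*l + 86.034516)/(10.793861*l^6 + 11.282271*l^5 - 71.674941*l^4 - 52.228099*l^3 + 167.349636*l^2 + 61.505136*l - 137.388096)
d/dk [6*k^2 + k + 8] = 12*k + 1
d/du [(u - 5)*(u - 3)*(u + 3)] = 3*u^2 - 10*u - 9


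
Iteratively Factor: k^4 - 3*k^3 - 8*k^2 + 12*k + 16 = (k - 2)*(k^3 - k^2 - 10*k - 8) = (k - 2)*(k + 2)*(k^2 - 3*k - 4) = (k - 2)*(k + 1)*(k + 2)*(k - 4)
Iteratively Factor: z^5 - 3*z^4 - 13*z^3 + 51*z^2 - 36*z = (z - 3)*(z^4 - 13*z^2 + 12*z) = (z - 3)*(z - 1)*(z^3 + z^2 - 12*z) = z*(z - 3)*(z - 1)*(z^2 + z - 12) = z*(z - 3)^2*(z - 1)*(z + 4)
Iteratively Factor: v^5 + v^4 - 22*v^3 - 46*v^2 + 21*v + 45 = (v + 3)*(v^4 - 2*v^3 - 16*v^2 + 2*v + 15) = (v + 1)*(v + 3)*(v^3 - 3*v^2 - 13*v + 15) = (v - 1)*(v + 1)*(v + 3)*(v^2 - 2*v - 15) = (v - 5)*(v - 1)*(v + 1)*(v + 3)*(v + 3)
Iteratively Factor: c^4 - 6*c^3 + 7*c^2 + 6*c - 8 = (c - 4)*(c^3 - 2*c^2 - c + 2) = (c - 4)*(c + 1)*(c^2 - 3*c + 2) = (c - 4)*(c - 2)*(c + 1)*(c - 1)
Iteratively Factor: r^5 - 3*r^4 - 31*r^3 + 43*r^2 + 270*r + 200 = (r - 5)*(r^4 + 2*r^3 - 21*r^2 - 62*r - 40) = (r - 5)^2*(r^3 + 7*r^2 + 14*r + 8) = (r - 5)^2*(r + 4)*(r^2 + 3*r + 2) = (r - 5)^2*(r + 2)*(r + 4)*(r + 1)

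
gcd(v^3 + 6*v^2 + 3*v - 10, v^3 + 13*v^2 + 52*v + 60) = v^2 + 7*v + 10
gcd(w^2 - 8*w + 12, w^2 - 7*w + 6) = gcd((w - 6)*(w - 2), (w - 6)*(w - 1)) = w - 6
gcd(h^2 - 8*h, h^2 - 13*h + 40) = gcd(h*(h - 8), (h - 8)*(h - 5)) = h - 8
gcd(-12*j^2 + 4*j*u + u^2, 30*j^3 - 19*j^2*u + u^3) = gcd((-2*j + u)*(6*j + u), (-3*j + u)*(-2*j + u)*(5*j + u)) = -2*j + u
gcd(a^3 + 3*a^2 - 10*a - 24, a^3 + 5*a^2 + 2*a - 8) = a^2 + 6*a + 8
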